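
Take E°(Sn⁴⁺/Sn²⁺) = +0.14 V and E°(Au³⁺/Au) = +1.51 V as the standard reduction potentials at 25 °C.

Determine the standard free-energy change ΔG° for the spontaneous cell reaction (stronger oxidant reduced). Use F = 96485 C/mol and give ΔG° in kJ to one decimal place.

Au³⁺/Au (E° = +1.51 V) is the cathode; Sn⁴⁺/Sn²⁺ (E° = +0.14 V) is the anode, so E°cell = +1.37 V.
Balancing electrons gives n = 6 (lcm of 3 and 2).
ΔG° = −nFE° = −(6)(96485)(+1.37) = -793,107 J = -793.1 kJ.

-793.1 kJ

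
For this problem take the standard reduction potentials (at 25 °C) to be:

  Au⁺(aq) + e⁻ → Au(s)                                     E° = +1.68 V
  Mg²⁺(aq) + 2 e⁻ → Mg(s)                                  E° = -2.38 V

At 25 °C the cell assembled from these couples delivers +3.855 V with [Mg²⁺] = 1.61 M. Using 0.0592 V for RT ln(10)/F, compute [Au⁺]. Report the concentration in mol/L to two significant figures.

0.00044 M

Au⁺/Au is the cathode, Mg²⁺/Mg the anode: E°cell = +4.06 V, n = 2.
Overall reaction: 2 Au⁺(aq) + Mg(s) → 2 Au(s) + Mg²⁺(aq); Q = [Mg²⁺]^1/[Au⁺]^2.
From E = E° − (0.0592/n) log Q: log Q = (E° − E)·n/0.0592 = (+4.06 − (+3.855))·2/0.0592 = 6.9257.
So 2·log[Au⁺] = 1·log(1.61) − log Q = 0.2068 − (6.9257) = -6.7189; log[Au⁺] = -6.7189 / 2 = -3.3594; [Au⁺] = 10^(-3.3594) ≈ 0.00044 M.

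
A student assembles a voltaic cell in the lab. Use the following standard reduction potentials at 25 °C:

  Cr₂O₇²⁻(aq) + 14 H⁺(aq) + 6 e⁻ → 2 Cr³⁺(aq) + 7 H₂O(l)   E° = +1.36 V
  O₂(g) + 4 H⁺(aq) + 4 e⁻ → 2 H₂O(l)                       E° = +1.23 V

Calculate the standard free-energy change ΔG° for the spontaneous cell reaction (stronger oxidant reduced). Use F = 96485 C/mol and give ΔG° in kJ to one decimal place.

-150.5 kJ

Cr₂O₇²⁻/Cr³⁺ (E° = +1.36 V) is the cathode; O₂/H₂O (E° = +1.23 V) is the anode, so E°cell = +0.13 V.
Balancing electrons gives n = 12 (lcm of 6 and 4).
ΔG° = −nFE° = −(12)(96485)(+0.13) = -150,517 J = -150.5 kJ.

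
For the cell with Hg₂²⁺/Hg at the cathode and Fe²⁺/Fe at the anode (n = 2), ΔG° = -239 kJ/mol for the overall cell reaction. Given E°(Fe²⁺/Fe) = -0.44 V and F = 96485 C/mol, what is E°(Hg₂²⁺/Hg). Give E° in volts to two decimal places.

E°cell = −ΔG°/(nF) = −(-239×10³)/((2)(96485)) = +1.239 V.
Since Hg₂²⁺/Hg is the cathode and Fe²⁺/Fe the anode, E°cell = E°(Hg₂²⁺/Hg) − E°(Fe²⁺/Fe).
So E°(Hg₂²⁺/Hg) = E°cell + E°(Fe²⁺/Fe) = +1.239 + (-0.44) = +0.80 V.

+0.80 V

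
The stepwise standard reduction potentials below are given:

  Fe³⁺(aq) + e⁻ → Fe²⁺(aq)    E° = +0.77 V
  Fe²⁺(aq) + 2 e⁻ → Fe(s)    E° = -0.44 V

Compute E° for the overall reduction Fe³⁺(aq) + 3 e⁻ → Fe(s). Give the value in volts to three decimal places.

Standard free energies of sequential steps add: ΔG°₃ = ΔG°₁ + ΔG°₂, so n₃E°₃ = n₁E°₁ + n₂E°₂.
E°₃ = (1×+0.77 + 2×-0.44) / 3 = (-0.110) / 3 = -0.037 V.

-0.037 V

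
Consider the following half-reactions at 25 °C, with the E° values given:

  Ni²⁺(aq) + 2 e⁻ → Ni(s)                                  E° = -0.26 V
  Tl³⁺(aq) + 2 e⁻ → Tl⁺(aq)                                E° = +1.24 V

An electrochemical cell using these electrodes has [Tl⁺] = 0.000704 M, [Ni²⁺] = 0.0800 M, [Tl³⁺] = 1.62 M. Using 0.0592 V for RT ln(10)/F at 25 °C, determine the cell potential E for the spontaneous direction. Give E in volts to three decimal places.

Tl³⁺/Tl⁺ is the cathode (higher E°), Ni²⁺/Ni the anode: E°cell = +1.24 − (-0.26) = +1.50 V, n = 2.
Overall: Tl³⁺(aq) + Ni(s) → Tl⁺(aq) + Ni²⁺(aq)
Q = [Tl⁺]·[Ni²⁺] / ([Tl³⁺]); log Q = -4.459.
E = E° − (0.0592/n) log Q = +1.50 − (0.0592/2)(-4.459) = +1.632 V.

+1.632 V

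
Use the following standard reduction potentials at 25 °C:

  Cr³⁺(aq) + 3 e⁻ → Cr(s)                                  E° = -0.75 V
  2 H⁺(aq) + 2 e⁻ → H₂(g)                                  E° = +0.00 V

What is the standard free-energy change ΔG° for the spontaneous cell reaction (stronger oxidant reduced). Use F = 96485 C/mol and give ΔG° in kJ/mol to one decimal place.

-434.2 kJ/mol

H⁺/H₂ (E° = +0.00 V) is the cathode; Cr³⁺/Cr (E° = -0.75 V) is the anode, so E°cell = +0.75 V.
Balancing electrons gives n = 6 (lcm of 2 and 3).
ΔG° = −nFE° = −(6)(96485)(+0.75) = -434,182 J = -434.2 kJ/mol.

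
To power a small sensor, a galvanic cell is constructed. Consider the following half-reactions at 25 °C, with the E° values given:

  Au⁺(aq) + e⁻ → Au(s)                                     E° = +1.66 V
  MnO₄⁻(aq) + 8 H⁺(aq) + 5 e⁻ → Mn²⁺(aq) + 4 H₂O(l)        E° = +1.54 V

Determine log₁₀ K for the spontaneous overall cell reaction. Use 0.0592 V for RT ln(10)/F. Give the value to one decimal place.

10.1

Cathode: Au⁺/Au; anode: MnO₄⁻/Mn²⁺. E°cell = +0.12 V, n = 5.
log K = nE°cell / 0.0592 = (5)(+0.12) / 0.0592 = 10.1.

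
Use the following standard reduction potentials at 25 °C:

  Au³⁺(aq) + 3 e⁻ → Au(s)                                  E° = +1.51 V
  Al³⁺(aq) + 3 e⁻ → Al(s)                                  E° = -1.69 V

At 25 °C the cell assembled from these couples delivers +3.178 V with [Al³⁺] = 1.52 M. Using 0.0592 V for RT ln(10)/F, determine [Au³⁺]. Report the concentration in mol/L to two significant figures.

Au³⁺/Au is the cathode, Al³⁺/Al the anode: E°cell = +3.20 V, n = 3.
Overall reaction: Au³⁺(aq) + Al(s) → Au(s) + Al³⁺(aq); Q = [Al³⁺]^1/[Au³⁺]^1.
From E = E° − (0.0592/n) log Q: log Q = (E° − E)·n/0.0592 = (+3.20 − (+3.178))·3/0.0592 = 1.1149.
So 1·log[Au³⁺] = 1·log(1.52) − log Q = 0.1818 − (1.1149) = -0.9331; [Au³⁺] = 10^(-0.9331) ≈ 0.12 M.

0.12 M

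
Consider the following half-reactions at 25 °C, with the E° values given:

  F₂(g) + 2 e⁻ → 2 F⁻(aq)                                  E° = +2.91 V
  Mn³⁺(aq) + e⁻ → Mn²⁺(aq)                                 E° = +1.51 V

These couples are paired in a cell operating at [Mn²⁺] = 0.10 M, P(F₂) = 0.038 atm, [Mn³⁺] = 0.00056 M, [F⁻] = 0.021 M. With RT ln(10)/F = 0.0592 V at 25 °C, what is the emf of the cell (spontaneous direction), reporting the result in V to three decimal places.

F₂/F⁻ is the cathode (higher E°), Mn³⁺/Mn²⁺ the anode: E°cell = +2.91 − (+1.51) = +1.40 V, n = 2.
Overall: F₂(g) + 2 Mn²⁺(aq) → 2 F⁻(aq) + 2 Mn³⁺(aq)
Q = [F⁻]^2·[Mn³⁺]^2 / (P(F₂)·[Mn²⁺]^2); log Q = -6.439.
E = E° − (0.0592/n) log Q = +1.40 − (0.0592/2)(-6.439) = +1.591 V.

+1.591 V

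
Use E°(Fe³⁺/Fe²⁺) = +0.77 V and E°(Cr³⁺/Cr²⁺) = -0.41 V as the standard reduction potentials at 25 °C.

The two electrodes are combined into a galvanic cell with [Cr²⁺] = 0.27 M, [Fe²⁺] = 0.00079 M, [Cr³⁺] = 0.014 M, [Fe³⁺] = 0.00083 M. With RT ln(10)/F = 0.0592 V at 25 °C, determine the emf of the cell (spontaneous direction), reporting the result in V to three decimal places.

Fe³⁺/Fe²⁺ is the cathode (higher E°), Cr³⁺/Cr²⁺ the anode: E°cell = +0.77 − (-0.41) = +1.18 V, n = 1.
Overall: Fe³⁺(aq) + Cr²⁺(aq) → Fe²⁺(aq) + Cr³⁺(aq)
Q = [Fe²⁺]·[Cr³⁺] / ([Fe³⁺]·[Cr²⁺]); log Q = -1.307.
E = E° − (0.0592/n) log Q = +1.18 − (0.0592/1)(-1.307) = +1.257 V.

+1.257 V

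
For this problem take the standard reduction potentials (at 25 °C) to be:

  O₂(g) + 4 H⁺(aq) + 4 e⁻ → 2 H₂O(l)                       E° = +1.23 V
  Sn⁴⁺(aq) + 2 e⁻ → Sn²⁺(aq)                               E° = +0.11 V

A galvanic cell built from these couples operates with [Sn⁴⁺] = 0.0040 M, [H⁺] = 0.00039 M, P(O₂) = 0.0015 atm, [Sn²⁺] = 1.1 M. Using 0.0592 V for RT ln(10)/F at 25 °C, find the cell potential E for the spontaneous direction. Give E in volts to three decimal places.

O₂/H₂O is the cathode (higher E°), Sn⁴⁺/Sn²⁺ the anode: E°cell = +1.23 − (+0.11) = +1.12 V, n = 4.
Overall: O₂(g) + 4 H⁺(aq) + 2 Sn²⁺(aq) → 2 H₂O(l) + 2 Sn⁴⁺(aq)
Q = [Sn⁴⁺]^2 / (P(O₂)·[H⁺]^4·[Sn²⁺]^2); log Q = 11.581.
E = E° − (0.0592/n) log Q = +1.12 − (0.0592/4)(11.581) = +0.949 V.

+0.949 V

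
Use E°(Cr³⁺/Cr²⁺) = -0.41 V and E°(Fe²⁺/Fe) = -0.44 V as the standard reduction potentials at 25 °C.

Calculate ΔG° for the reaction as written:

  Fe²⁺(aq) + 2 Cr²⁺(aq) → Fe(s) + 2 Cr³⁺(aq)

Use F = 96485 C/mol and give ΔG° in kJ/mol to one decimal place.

As written, Fe²⁺/Fe is reduced (cathode) and Cr³⁺/Cr²⁺ is oxidised (anode), so E°cell = (-0.44) − (-0.41) = -0.03 V.
Balancing electrons gives n = 2.
ΔG° = −nFE° = −(2)(96485)(-0.03) = 5,789 J = +5.8 kJ/mol.

+5.8 kJ/mol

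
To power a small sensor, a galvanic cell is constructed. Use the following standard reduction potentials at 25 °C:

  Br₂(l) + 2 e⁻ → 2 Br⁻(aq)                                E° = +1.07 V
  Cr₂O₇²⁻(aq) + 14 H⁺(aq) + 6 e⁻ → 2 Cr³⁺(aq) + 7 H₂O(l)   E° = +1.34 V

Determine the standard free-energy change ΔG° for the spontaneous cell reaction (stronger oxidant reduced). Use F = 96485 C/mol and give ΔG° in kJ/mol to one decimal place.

Cr₂O₇²⁻/Cr³⁺ (E° = +1.34 V) is the cathode; Br₂/Br⁻ (E° = +1.07 V) is the anode, so E°cell = +0.27 V.
Balancing electrons gives n = 6 (lcm of 6 and 2).
ΔG° = −nFE° = −(6)(96485)(+0.27) = -156,306 J = -156.3 kJ/mol.

-156.3 kJ/mol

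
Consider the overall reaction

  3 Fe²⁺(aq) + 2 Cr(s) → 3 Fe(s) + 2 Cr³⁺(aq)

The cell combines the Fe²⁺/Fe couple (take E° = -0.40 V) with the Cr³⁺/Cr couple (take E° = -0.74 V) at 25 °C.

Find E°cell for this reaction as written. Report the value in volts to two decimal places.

+0.34 V

The Fe²⁺/Fe couple has the higher reduction potential, so it is the cathode; Cr³⁺/Cr is oxidised at the anode.
E°cell = E°(cathode) − E°(anode) = (-0.40) − (-0.74) = +0.34 V.
Since E°cell > 0, the reaction is spontaneous under standard conditions.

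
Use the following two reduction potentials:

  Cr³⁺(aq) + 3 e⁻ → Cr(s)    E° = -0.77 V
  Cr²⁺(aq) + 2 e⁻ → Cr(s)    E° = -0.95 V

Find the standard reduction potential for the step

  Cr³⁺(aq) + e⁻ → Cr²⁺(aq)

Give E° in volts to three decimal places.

-0.410 V

Sequential free energies add, so n₃E°₃ = n₁E°₁ + n₂E°₂.
With n₃ = 3, and the known step contributing 2×(-0.95) V, the unknown satisfies 1·E° = 3×(-0.77) − 2×(-0.95) = -0.410.
E° = -0.410 / 1 = -0.410 V.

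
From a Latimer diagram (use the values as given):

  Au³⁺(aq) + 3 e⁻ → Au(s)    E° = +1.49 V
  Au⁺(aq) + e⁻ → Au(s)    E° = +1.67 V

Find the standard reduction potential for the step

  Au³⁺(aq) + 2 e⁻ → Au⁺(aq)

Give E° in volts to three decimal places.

+1.400 V

Sequential free energies add, so n₃E°₃ = n₁E°₁ + n₂E°₂.
With n₃ = 3, and the known step contributing 1×(+1.67) V, the unknown satisfies 2·E° = 3×(+1.49) − 1×(+1.67) = +2.800.
E° = +2.800 / 2 = +1.400 V.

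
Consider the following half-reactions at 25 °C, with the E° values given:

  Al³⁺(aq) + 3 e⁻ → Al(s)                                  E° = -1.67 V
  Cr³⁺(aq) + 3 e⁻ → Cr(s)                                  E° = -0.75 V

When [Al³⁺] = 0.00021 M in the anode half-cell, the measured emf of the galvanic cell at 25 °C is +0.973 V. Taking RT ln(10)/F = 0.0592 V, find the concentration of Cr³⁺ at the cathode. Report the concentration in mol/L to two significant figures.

Cr³⁺/Cr is the cathode, Al³⁺/Al the anode: E°cell = +0.92 V, n = 3.
Overall reaction: Cr³⁺(aq) + Al(s) → Cr(s) + Al³⁺(aq); Q = [Al³⁺]^1/[Cr³⁺]^1.
From E = E° − (0.0592/n) log Q: log Q = (E° − E)·n/0.0592 = (+0.92 − (+0.973))·3/0.0592 = -2.6858.
So 1·log[Cr³⁺] = 1·log(0.00021) − log Q = -3.6778 − (-2.6858) = -0.9920; [Cr³⁺] = 10^(-0.9920) ≈ 0.10 M.

0.10 M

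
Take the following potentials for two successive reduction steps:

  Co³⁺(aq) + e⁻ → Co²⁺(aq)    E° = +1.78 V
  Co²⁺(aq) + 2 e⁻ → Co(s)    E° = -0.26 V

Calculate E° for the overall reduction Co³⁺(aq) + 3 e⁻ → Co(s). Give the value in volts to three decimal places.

Adding the free-energy changes (−nFE°) of the two steps gives −n₃FE°₃ = −n₁FE°₁ − n₂FE°₂.
E°₃ = (1×+1.78 + 2×-0.26) / 3 = (+1.260) / 3 = +0.420 V.

+0.420 V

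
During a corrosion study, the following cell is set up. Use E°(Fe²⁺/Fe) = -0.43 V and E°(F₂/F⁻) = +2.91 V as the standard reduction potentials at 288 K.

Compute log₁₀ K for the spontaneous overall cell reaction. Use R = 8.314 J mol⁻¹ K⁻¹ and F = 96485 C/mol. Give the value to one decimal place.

Cathode: F₂/F⁻; anode: Fe²⁺/Fe. E°cell = (+2.91) − (-0.43) = +3.34 V, with n = 2.
ΔG° = −nFE° = −RT ln K, so ln K = nFE°/(RT) = (2)(96485)(+3.34) / ((8.314)(288)) = 269.174.
log₁₀ K = 269.174 / ln 10 = 116.9.

116.9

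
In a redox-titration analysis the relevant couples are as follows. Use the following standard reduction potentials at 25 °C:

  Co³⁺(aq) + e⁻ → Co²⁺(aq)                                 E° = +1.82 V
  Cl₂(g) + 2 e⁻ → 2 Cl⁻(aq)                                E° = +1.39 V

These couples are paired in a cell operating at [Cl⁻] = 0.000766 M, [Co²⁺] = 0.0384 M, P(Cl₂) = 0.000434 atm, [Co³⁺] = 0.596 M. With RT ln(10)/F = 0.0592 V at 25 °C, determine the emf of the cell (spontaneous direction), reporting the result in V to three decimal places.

Co³⁺/Co²⁺ is the cathode (higher E°), Cl₂/Cl⁻ the anode: E°cell = +1.82 − (+1.39) = +0.43 V, n = 2.
Overall: 2 Co³⁺(aq) + 2 Cl⁻(aq) → 2 Co²⁺(aq) + Cl₂(g)
Q = [Co²⁺]^2·P(Cl₂) / ([Co³⁺]^2·[Cl⁻]^2); log Q = 0.487.
E = E° − (0.0592/n) log Q = +0.43 − (0.0592/2)(0.487) = +0.416 V.

+0.416 V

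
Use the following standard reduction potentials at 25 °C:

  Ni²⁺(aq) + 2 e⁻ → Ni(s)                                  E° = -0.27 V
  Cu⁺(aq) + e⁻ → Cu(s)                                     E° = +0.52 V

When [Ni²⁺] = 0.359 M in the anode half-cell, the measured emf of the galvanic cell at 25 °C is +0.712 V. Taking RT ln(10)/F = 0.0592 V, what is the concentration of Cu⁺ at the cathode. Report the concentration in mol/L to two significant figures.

Cu⁺/Cu is the cathode, Ni²⁺/Ni the anode: E°cell = +0.79 V, n = 2.
Overall reaction: 2 Cu⁺(aq) + Ni(s) → 2 Cu(s) + Ni²⁺(aq); Q = [Ni²⁺]^1/[Cu⁺]^2.
From E = E° − (0.0592/n) log Q: log Q = (E° − E)·n/0.0592 = (+0.79 − (+0.712))·2/0.0592 = 2.6351.
So 2·log[Cu⁺] = 1·log(0.359) − log Q = -0.4449 − (2.6351) = -3.0800; log[Cu⁺] = -3.0800 / 2 = -1.5400; [Cu⁺] = 10^(-1.5400) ≈ 0.029 M.

0.029 M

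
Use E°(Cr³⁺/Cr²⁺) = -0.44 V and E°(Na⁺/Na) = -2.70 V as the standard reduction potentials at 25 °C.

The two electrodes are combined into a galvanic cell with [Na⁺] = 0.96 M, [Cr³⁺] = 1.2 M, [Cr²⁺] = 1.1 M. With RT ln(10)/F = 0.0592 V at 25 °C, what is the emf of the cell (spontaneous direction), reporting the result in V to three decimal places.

Cr³⁺/Cr²⁺ is the cathode (higher E°), Na⁺/Na the anode: E°cell = -0.44 − (-2.70) = +2.26 V, n = 1.
Overall: Cr³⁺(aq) + Na(s) → Cr²⁺(aq) + Na⁺(aq)
Q = [Cr²⁺]·[Na⁺] / ([Cr³⁺]); log Q = -0.056.
E = E° − (0.0592/n) log Q = +2.26 − (0.0592/1)(-0.056) = +2.263 V.

+2.263 V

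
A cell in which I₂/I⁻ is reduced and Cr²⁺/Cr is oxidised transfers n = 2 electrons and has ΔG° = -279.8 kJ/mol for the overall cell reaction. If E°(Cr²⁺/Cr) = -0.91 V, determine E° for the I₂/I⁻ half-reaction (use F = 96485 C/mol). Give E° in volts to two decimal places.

+0.54 V

E°cell = −ΔG°/(nF) = −(-279.8×10³)/((2)(96485)) = +1.450 V.
Since I₂/I⁻ is the cathode and Cr²⁺/Cr the anode, E°cell = E°(I₂/I⁻) − E°(Cr²⁺/Cr).
So E°(I₂/I⁻) = E°cell + E°(Cr²⁺/Cr) = +1.450 + (-0.91) = +0.54 V.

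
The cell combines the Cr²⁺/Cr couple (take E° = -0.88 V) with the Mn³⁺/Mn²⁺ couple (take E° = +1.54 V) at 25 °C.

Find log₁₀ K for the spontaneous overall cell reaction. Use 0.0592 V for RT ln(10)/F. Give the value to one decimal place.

81.8

Cathode: Mn³⁺/Mn²⁺; anode: Cr²⁺/Cr. E°cell = +2.42 V, n = 2.
log K = nE°cell / 0.0592 = (2)(+2.42) / 0.0592 = 81.8.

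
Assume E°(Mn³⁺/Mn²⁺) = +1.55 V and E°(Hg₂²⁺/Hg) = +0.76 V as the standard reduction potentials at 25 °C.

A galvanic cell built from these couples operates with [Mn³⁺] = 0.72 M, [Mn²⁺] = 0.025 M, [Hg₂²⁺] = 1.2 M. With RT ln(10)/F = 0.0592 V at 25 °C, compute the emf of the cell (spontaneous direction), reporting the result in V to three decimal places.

Mn³⁺/Mn²⁺ is the cathode (higher E°), Hg₂²⁺/Hg the anode: E°cell = +1.55 − (+0.76) = +0.79 V, n = 2.
Overall: 2 Mn³⁺(aq) + 2 Hg(l) → 2 Mn²⁺(aq) + Hg₂²⁺(aq)
Q = [Mn²⁺]^2·[Hg₂²⁺] / ([Mn³⁺]^2); log Q = -2.840.
E = E° − (0.0592/n) log Q = +0.79 − (0.0592/2)(-2.840) = +0.874 V.

+0.874 V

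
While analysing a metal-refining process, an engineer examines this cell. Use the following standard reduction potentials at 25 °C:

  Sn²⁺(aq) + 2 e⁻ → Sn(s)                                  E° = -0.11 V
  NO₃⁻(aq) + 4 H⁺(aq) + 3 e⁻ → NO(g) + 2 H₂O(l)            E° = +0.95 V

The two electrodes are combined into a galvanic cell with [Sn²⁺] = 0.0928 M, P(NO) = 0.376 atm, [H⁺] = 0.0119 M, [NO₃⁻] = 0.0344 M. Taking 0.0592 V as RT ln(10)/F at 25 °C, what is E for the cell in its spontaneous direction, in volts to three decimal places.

+0.918 V

NO₃⁻/NO is the cathode (higher E°), Sn²⁺/Sn the anode: E°cell = +0.95 − (-0.11) = +1.06 V, n = 6.
Overall: 2 NO₃⁻(aq) + 8 H⁺(aq) + 3 Sn(s) → 2 NO(g) + 4 H₂O(l) + 3 Sn²⁺(aq)
Q = P(NO)^2·[Sn²⁺]^3 / ([NO₃⁻]^2·[H⁺]^8); log Q = 14.376.
E = E° − (0.0592/n) log Q = +1.06 − (0.0592/6)(14.376) = +0.918 V.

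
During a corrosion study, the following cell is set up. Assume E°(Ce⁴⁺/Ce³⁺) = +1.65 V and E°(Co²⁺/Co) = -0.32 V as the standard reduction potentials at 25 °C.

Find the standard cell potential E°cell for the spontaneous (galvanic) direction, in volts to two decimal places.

The Ce⁴⁺/Ce³⁺ couple has the higher reduction potential, so it is the cathode; Co²⁺/Co is oxidised at the anode.
E°cell = E°(cathode) − E°(anode) = (+1.65) − (-0.32) = +1.97 V.

+1.97 V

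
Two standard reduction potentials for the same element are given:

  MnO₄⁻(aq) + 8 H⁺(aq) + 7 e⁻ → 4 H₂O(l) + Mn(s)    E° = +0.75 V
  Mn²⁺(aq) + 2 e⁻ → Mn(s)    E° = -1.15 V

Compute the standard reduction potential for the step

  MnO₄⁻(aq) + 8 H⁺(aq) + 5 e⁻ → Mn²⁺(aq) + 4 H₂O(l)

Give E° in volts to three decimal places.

+1.510 V

Sequential free energies add, so n₃E°₃ = n₁E°₁ + n₂E°₂.
With n₃ = 7, and the known step contributing 2×(-1.15) V, the unknown satisfies 5·E° = 7×(+0.75) − 2×(-1.15) = +7.550.
E° = +7.550 / 5 = +1.510 V.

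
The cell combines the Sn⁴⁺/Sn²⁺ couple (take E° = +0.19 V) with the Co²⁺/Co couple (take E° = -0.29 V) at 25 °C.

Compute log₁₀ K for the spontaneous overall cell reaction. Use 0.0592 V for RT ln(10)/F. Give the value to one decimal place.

16.2

Cathode: Sn⁴⁺/Sn²⁺; anode: Co²⁺/Co. E°cell = +0.48 V, n = 2.
log K = nE°cell / 0.0592 = (2)(+0.48) / 0.0592 = 16.2.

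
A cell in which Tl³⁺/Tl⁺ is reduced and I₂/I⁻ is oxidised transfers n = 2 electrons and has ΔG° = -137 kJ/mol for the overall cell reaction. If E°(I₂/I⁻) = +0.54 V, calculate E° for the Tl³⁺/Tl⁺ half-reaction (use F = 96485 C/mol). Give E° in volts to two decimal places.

+1.25 V

E°cell = −ΔG°/(nF) = −(-137×10³)/((2)(96485)) = +0.710 V.
Since Tl³⁺/Tl⁺ is the cathode and I₂/I⁻ the anode, E°cell = E°(Tl³⁺/Tl⁺) − E°(I₂/I⁻).
So E°(Tl³⁺/Tl⁺) = E°cell + E°(I₂/I⁻) = +0.710 + (+0.54) = +1.25 V.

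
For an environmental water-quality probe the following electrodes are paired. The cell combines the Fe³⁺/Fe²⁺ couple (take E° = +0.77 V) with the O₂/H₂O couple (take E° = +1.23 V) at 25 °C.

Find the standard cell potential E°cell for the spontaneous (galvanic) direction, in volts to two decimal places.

The O₂/H₂O couple has the higher reduction potential, so it is the cathode; Fe³⁺/Fe²⁺ is oxidised at the anode.
E°cell = E°(cathode) − E°(anode) = (+1.23) − (+0.77) = +0.46 V.

+0.46 V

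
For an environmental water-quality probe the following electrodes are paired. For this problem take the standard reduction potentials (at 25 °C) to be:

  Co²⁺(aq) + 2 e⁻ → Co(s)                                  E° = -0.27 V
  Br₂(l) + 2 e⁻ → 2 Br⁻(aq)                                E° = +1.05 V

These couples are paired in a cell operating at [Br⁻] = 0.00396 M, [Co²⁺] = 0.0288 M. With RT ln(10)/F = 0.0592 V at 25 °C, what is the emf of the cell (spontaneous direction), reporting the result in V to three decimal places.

+1.508 V

Br₂/Br⁻ is the cathode (higher E°), Co²⁺/Co the anode: E°cell = +1.05 − (-0.27) = +1.32 V, n = 2.
Overall: Br₂(l) + Co(s) → 2 Br⁻(aq) + Co²⁺(aq)
Q = [Br⁻]^2·[Co²⁺]; log Q = -6.345.
E = E° − (0.0592/n) log Q = +1.32 − (0.0592/2)(-6.345) = +1.508 V.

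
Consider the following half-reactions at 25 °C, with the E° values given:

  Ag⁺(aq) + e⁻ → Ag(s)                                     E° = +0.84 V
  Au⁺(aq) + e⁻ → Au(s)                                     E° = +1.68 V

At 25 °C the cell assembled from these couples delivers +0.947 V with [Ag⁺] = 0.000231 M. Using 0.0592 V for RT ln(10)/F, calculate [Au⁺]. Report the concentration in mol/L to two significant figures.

0.015 M

Au⁺/Au is the cathode, Ag⁺/Ag the anode: E°cell = +0.84 V, n = 1.
Overall reaction: Au⁺(aq) + Ag(s) → Au(s) + Ag⁺(aq); Q = [Ag⁺]^1/[Au⁺]^1.
From E = E° − (0.0592/n) log Q: log Q = (E° − E)·n/0.0592 = (+0.84 − (+0.947))·1/0.0592 = -1.8074.
So 1·log[Au⁺] = 1·log(0.000231) − log Q = -3.6364 − (-1.8074) = -1.8290; [Au⁺] = 10^(-1.8290) ≈ 0.015 M.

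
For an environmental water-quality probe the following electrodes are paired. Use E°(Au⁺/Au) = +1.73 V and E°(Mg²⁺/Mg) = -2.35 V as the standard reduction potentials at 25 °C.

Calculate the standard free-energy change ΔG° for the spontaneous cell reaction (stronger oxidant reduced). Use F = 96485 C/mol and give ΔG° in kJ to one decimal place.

-787.3 kJ

Au⁺/Au (E° = +1.73 V) is the cathode; Mg²⁺/Mg (E° = -2.35 V) is the anode, so E°cell = +4.08 V.
Balancing electrons gives n = 2 (lcm of 1 and 2).
ΔG° = −nFE° = −(2)(96485)(+4.08) = -787,318 J = -787.3 kJ.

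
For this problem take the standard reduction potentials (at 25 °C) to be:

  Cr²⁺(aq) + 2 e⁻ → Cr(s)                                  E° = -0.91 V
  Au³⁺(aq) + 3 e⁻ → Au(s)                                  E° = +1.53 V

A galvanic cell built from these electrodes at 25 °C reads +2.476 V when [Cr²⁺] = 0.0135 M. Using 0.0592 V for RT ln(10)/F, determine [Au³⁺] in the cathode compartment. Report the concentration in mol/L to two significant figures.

Au³⁺/Au is the cathode, Cr²⁺/Cr the anode: E°cell = +2.44 V, n = 6.
Overall reaction: 2 Au³⁺(aq) + 3 Cr(s) → 2 Au(s) + 3 Cr²⁺(aq); Q = [Cr²⁺]^3/[Au³⁺]^2.
From E = E° − (0.0592/n) log Q: log Q = (E° − E)·n/0.0592 = (+2.44 − (+2.476))·6/0.0592 = -3.6486.
So 2·log[Au³⁺] = 3·log(0.0135) − log Q = -5.6090 − (-3.6486) = -1.9604; log[Au³⁺] = -1.9604 / 2 = -0.9802; [Au³⁺] = 10^(-0.9802) ≈ 0.10 M.

0.10 M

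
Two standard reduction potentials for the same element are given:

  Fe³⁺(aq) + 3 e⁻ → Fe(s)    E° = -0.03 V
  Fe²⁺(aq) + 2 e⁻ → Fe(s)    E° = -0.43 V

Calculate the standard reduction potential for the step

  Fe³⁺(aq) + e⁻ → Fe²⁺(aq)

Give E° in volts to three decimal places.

Sequential free energies add, so n₃E°₃ = n₁E°₁ + n₂E°₂.
With n₃ = 3, and the known step contributing 2×(-0.43) V, the unknown satisfies 1·E° = 3×(-0.03) − 2×(-0.43) = +0.770.
E° = +0.770 / 1 = +0.770 V.

+0.770 V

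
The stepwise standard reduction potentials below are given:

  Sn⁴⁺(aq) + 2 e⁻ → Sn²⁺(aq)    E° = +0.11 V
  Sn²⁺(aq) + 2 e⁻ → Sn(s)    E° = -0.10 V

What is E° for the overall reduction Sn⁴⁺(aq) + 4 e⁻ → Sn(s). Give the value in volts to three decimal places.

Since ΔG° = −nFE° is additive over sequential reductions, n₃E°₃ = n₁E°₁ + n₂E°₂.
E°₃ = (2×+0.11 + 2×-0.10) / 4 = (+0.020) / 4 = +0.005 V.

+0.005 V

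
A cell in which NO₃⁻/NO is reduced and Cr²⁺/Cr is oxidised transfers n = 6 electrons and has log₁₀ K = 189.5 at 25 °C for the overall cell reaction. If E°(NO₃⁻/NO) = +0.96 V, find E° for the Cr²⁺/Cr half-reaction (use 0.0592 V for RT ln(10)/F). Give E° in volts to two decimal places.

E°cell = (0.0592/n)·log K = (0.0592/6)(189.5) = +1.870 V.
Since NO₃⁻/NO is the cathode and Cr²⁺/Cr the anode, E°cell = E°(NO₃⁻/NO) − E°(Cr²⁺/Cr).
So E°(Cr²⁺/Cr) = E°(NO₃⁻/NO) − E°cell = (+0.96) − (+1.870) = -0.91 V.

-0.91 V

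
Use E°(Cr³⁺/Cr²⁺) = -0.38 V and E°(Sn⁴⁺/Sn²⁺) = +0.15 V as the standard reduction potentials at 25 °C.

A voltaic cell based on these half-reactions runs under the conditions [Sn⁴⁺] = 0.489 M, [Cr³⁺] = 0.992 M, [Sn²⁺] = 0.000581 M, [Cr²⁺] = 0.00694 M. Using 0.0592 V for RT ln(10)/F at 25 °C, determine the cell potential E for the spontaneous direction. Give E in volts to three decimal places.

Sn⁴⁺/Sn²⁺ is the cathode (higher E°), Cr³⁺/Cr²⁺ the anode: E°cell = +0.15 − (-0.38) = +0.53 V, n = 2.
Overall: Sn⁴⁺(aq) + 2 Cr²⁺(aq) → Sn²⁺(aq) + 2 Cr³⁺(aq)
Q = [Sn²⁺]·[Cr³⁺]^2 / ([Sn⁴⁺]·[Cr²⁺]^2); log Q = 1.385.
E = E° − (0.0592/n) log Q = +0.53 − (0.0592/2)(1.385) = +0.489 V.

+0.489 V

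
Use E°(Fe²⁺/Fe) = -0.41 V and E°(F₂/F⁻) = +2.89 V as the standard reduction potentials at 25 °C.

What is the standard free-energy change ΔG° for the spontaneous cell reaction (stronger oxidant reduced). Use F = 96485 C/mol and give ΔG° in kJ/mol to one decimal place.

F₂/F⁻ (E° = +2.89 V) is the cathode; Fe²⁺/Fe (E° = -0.41 V) is the anode, so E°cell = +3.30 V.
Balancing electrons gives n = 2 (lcm of 2 and 2).
ΔG° = −nFE° = −(2)(96485)(+3.30) = -636,801 J = -636.8 kJ/mol.

-636.8 kJ/mol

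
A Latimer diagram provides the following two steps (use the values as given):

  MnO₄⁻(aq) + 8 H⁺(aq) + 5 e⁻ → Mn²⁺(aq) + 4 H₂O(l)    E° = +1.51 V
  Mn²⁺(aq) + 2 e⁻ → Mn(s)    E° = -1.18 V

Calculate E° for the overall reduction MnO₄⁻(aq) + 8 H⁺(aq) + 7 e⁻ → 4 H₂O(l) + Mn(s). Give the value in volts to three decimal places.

+0.741 V

Since ΔG° = −nFE° is additive over sequential reductions, n₃E°₃ = n₁E°₁ + n₂E°₂.
E°₃ = (5×+1.51 + 2×-1.18) / 7 = (+5.190) / 7 = +0.741 V.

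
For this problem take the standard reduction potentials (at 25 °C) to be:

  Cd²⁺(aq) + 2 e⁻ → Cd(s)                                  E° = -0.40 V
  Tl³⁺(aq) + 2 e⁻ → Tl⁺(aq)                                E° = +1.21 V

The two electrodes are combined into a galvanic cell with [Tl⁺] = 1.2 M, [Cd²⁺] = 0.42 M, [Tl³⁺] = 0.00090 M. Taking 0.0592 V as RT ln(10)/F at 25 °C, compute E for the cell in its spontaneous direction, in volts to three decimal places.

+1.529 V

Tl³⁺/Tl⁺ is the cathode (higher E°), Cd²⁺/Cd the anode: E°cell = +1.21 − (-0.40) = +1.61 V, n = 2.
Overall: Tl³⁺(aq) + Cd(s) → Tl⁺(aq) + Cd²⁺(aq)
Q = [Tl⁺]·[Cd²⁺] / ([Tl³⁺]); log Q = 2.748.
E = E° − (0.0592/n) log Q = +1.61 − (0.0592/2)(2.748) = +1.529 V.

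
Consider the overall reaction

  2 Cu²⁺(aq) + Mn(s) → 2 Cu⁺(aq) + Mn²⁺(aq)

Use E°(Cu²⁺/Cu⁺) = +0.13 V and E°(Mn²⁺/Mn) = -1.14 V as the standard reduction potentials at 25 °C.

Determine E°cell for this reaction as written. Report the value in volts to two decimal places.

The Cu²⁺/Cu⁺ couple has the higher reduction potential, so it is the cathode; Mn²⁺/Mn is oxidised at the anode.
E°cell = E°(cathode) − E°(anode) = (+0.13) − (-1.14) = +1.27 V.

+1.27 V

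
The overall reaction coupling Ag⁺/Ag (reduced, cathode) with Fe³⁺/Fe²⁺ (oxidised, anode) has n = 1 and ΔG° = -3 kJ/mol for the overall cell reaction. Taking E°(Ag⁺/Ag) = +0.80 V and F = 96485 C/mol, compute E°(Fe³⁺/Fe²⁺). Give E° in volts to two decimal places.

E°cell = −ΔG°/(nF) = −(-3×10³)/((1)(96485)) = +0.031 V.
Since Ag⁺/Ag is the cathode and Fe³⁺/Fe²⁺ the anode, E°cell = E°(Ag⁺/Ag) − E°(Fe³⁺/Fe²⁺).
So E°(Fe³⁺/Fe²⁺) = E°(Ag⁺/Ag) − E°cell = (+0.80) − (+0.031) = +0.77 V.

+0.77 V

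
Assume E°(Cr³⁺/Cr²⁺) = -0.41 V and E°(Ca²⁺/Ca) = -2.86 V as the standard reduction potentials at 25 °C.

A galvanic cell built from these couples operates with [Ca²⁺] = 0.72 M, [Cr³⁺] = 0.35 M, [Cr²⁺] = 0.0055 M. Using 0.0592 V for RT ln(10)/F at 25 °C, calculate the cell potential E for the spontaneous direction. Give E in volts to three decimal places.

+2.561 V

Cr³⁺/Cr²⁺ is the cathode (higher E°), Ca²⁺/Ca the anode: E°cell = -0.41 − (-2.86) = +2.45 V, n = 2.
Overall: 2 Cr³⁺(aq) + Ca(s) → 2 Cr²⁺(aq) + Ca²⁺(aq)
Q = [Cr²⁺]^2·[Ca²⁺] / ([Cr³⁺]^2); log Q = -3.750.
E = E° − (0.0592/n) log Q = +2.45 − (0.0592/2)(-3.750) = +2.561 V.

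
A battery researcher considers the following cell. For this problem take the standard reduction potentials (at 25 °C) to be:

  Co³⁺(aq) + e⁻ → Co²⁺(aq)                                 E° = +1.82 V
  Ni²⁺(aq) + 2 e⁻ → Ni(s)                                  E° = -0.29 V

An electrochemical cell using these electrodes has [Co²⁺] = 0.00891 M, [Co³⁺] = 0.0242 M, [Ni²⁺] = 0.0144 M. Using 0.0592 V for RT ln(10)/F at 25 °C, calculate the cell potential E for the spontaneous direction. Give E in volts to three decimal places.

Co³⁺/Co²⁺ is the cathode (higher E°), Ni²⁺/Ni the anode: E°cell = +1.82 − (-0.29) = +2.11 V, n = 2.
Overall: 2 Co³⁺(aq) + Ni(s) → 2 Co²⁺(aq) + Ni²⁺(aq)
Q = [Co²⁺]^2·[Ni²⁺] / ([Co³⁺]^2); log Q = -2.710.
E = E° − (0.0592/n) log Q = +2.11 − (0.0592/2)(-2.710) = +2.190 V.

+2.190 V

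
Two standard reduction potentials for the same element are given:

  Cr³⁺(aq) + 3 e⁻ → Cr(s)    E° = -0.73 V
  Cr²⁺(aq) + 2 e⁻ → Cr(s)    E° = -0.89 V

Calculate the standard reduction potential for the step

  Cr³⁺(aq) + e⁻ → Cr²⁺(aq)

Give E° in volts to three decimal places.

-0.410 V

Sequential free energies add, so n₃E°₃ = n₁E°₁ + n₂E°₂.
With n₃ = 3, and the known step contributing 2×(-0.89) V, the unknown satisfies 1·E° = 3×(-0.73) − 2×(-0.89) = -0.410.
E° = -0.410 / 1 = -0.410 V.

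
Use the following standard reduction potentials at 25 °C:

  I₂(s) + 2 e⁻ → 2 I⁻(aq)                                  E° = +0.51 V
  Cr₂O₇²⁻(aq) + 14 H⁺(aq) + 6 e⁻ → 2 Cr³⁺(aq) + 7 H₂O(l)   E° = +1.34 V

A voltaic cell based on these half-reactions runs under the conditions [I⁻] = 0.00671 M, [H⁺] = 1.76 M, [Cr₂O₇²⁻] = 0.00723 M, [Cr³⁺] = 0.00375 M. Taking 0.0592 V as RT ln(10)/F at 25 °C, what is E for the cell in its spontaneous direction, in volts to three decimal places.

+0.762 V

Cr₂O₇²⁻/Cr³⁺ is the cathode (higher E°), I₂/I⁻ the anode: E°cell = +1.34 − (+0.51) = +0.83 V, n = 6.
Overall: Cr₂O₇²⁻(aq) + 14 H⁺(aq) + 6 I⁻(aq) → 2 Cr³⁺(aq) + 7 H₂O(l) + 3 I₂(s)
Q = [Cr³⁺]^2 / ([Cr₂O₇²⁻]·[H⁺]^14·[I⁻]^6); log Q = 6.891.
E = E° − (0.0592/n) log Q = +0.83 − (0.0592/6)(6.891) = +0.762 V.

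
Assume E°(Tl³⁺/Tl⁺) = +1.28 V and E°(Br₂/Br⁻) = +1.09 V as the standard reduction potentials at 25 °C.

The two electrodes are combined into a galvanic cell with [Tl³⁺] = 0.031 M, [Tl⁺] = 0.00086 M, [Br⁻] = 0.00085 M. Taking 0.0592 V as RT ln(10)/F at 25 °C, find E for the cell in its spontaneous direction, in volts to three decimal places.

+0.054 V

Tl³⁺/Tl⁺ is the cathode (higher E°), Br₂/Br⁻ the anode: E°cell = +1.28 − (+1.09) = +0.19 V, n = 2.
Overall: Tl³⁺(aq) + 2 Br⁻(aq) → Tl⁺(aq) + Br₂(l)
Q = [Tl⁺] / ([Tl³⁺]·[Br⁻]^2); log Q = 4.584.
E = E° − (0.0592/n) log Q = +0.19 − (0.0592/2)(4.584) = +0.054 V.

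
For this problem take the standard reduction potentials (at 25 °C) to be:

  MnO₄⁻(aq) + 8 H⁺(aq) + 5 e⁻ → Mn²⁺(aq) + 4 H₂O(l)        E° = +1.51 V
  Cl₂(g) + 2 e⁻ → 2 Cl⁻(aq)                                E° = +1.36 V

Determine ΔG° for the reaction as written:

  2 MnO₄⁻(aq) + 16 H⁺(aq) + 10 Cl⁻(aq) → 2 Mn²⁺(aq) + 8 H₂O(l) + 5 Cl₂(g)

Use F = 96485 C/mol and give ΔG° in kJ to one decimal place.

As written, MnO₄⁻/Mn²⁺ is reduced (cathode) and Cl₂/Cl⁻ is oxidised (anode), so E°cell = (+1.51) − (+1.36) = +0.15 V.
Balancing electrons gives n = 10.
ΔG° = −nFE° = −(10)(96485)(+0.15) = -144,728 J = -144.7 kJ.

-144.7 kJ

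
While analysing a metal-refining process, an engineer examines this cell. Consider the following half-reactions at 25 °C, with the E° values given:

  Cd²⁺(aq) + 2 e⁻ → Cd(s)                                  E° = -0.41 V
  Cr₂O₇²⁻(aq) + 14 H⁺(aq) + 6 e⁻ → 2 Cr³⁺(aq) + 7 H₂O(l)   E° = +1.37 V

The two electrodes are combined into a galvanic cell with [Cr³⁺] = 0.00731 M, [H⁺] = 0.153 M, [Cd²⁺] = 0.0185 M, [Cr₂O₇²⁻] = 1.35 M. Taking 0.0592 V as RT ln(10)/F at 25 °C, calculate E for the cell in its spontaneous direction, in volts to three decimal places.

+1.762 V

Cr₂O₇²⁻/Cr³⁺ is the cathode (higher E°), Cd²⁺/Cd the anode: E°cell = +1.37 − (-0.41) = +1.78 V, n = 6.
Overall: Cr₂O₇²⁻(aq) + 14 H⁺(aq) + 3 Cd(s) → 2 Cr³⁺(aq) + 7 H₂O(l) + 3 Cd²⁺(aq)
Q = [Cr³⁺]^2·[Cd²⁺]^3 / ([Cr₂O₇²⁻]·[H⁺]^14); log Q = 1.813.
E = E° − (0.0592/n) log Q = +1.78 − (0.0592/6)(1.813) = +1.762 V.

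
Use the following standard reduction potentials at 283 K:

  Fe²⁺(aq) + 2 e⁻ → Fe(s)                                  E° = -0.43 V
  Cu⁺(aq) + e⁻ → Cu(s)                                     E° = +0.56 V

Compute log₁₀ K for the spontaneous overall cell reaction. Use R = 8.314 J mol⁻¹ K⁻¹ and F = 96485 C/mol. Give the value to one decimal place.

35.3

Cathode: Cu⁺/Cu; anode: Fe²⁺/Fe. E°cell = (+0.56) − (-0.43) = +0.99 V, with n = 2.
ΔG° = −nFE° = −RT ln K, so ln K = nFE°/(RT) = (2)(96485)(+0.99) / ((8.314)(283)) = 81.195.
log₁₀ K = 81.195 / ln 10 = 35.3.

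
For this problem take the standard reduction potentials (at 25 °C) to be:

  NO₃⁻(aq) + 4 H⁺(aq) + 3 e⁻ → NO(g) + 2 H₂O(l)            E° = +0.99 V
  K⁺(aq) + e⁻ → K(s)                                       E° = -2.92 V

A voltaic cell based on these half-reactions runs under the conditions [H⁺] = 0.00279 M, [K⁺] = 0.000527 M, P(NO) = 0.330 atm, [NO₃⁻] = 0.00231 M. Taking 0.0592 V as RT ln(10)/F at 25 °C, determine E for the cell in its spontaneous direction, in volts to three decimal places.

+3.860 V

NO₃⁻/NO is the cathode (higher E°), K⁺/K the anode: E°cell = +0.99 − (-2.92) = +3.91 V, n = 3.
Overall: NO₃⁻(aq) + 4 H⁺(aq) + 3 K(s) → NO(g) + 2 H₂O(l) + 3 K⁺(aq)
Q = P(NO)·[K⁺]^3 / ([NO₃⁻]·[H⁺]^4); log Q = 2.538.
E = E° − (0.0592/n) log Q = +3.91 − (0.0592/3)(2.538) = +3.860 V.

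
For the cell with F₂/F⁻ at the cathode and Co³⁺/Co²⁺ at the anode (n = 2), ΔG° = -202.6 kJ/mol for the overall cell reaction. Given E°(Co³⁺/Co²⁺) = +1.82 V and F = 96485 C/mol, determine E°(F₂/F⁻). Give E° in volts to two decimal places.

E°cell = −ΔG°/(nF) = −(-202.6×10³)/((2)(96485)) = +1.050 V.
Since F₂/F⁻ is the cathode and Co³⁺/Co²⁺ the anode, E°cell = E°(F₂/F⁻) − E°(Co³⁺/Co²⁺).
So E°(F₂/F⁻) = E°cell + E°(Co³⁺/Co²⁺) = +1.050 + (+1.82) = +2.87 V.

+2.87 V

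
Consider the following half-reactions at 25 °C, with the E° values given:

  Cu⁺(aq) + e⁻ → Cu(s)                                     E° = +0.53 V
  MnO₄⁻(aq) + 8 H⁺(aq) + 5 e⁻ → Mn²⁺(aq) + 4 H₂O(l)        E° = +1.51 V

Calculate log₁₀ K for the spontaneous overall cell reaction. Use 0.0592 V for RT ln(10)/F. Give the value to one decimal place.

Cathode: MnO₄⁻/Mn²⁺; anode: Cu⁺/Cu. E°cell = +0.98 V, n = 5.
log K = nE°cell / 0.0592 = (5)(+0.98) / 0.0592 = 82.8.

82.8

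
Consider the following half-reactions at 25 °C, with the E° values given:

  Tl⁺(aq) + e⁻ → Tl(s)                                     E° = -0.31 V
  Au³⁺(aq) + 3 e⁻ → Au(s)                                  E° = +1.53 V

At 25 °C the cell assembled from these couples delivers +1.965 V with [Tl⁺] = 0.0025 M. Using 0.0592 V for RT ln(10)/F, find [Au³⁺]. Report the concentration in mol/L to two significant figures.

Au³⁺/Au is the cathode, Tl⁺/Tl the anode: E°cell = +1.84 V, n = 3.
Overall reaction: Au³⁺(aq) + 3 Tl(s) → Au(s) + 3 Tl⁺(aq); Q = [Tl⁺]^3/[Au³⁺]^1.
From E = E° − (0.0592/n) log Q: log Q = (E° − E)·n/0.0592 = (+1.84 − (+1.965))·3/0.0592 = -6.3345.
So 1·log[Au³⁺] = 3·log(0.0025) − log Q = -7.8062 − (-6.3345) = -1.4717; [Au³⁺] = 10^(-1.4717) ≈ 0.034 M.

0.034 M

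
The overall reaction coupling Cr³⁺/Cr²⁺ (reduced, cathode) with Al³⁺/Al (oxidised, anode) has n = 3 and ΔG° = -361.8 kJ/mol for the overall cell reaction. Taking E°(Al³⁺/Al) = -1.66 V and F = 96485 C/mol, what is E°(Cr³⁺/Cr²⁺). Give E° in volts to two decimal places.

E°cell = −ΔG°/(nF) = −(-361.8×10³)/((3)(96485)) = +1.250 V.
Since Cr³⁺/Cr²⁺ is the cathode and Al³⁺/Al the anode, E°cell = E°(Cr³⁺/Cr²⁺) − E°(Al³⁺/Al).
So E°(Cr³⁺/Cr²⁺) = E°cell + E°(Al³⁺/Al) = +1.250 + (-1.66) = -0.41 V.

-0.41 V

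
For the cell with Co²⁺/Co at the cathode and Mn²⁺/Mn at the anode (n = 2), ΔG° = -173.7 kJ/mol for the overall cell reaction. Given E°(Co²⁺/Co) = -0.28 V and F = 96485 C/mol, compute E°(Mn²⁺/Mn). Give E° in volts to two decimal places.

-1.18 V

E°cell = −ΔG°/(nF) = −(-173.7×10³)/((2)(96485)) = +0.900 V.
Since Co²⁺/Co is the cathode and Mn²⁺/Mn the anode, E°cell = E°(Co²⁺/Co) − E°(Mn²⁺/Mn).
So E°(Mn²⁺/Mn) = E°(Co²⁺/Co) − E°cell = (-0.28) − (+0.900) = -1.18 V.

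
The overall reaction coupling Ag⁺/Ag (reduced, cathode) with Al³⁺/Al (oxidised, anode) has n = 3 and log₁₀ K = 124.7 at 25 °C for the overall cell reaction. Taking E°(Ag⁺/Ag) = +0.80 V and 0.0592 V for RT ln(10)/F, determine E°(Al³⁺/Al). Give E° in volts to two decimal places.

E°cell = (0.0592/n)·log K = (0.0592/3)(124.7) = +2.461 V.
Since Ag⁺/Ag is the cathode and Al³⁺/Al the anode, E°cell = E°(Ag⁺/Ag) − E°(Al³⁺/Al).
So E°(Al³⁺/Al) = E°(Ag⁺/Ag) − E°cell = (+0.80) − (+2.461) = -1.66 V.

-1.66 V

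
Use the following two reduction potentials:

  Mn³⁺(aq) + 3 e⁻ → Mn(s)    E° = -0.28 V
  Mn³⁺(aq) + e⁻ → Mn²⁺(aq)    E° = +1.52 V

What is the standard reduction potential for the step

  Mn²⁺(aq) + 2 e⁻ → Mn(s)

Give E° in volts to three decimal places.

Sequential free energies add, so n₃E°₃ = n₁E°₁ + n₂E°₂.
With n₃ = 3, and the known step contributing 1×(+1.52) V, the unknown satisfies 2·E° = 3×(-0.28) − 1×(+1.52) = -2.360.
E° = -2.360 / 2 = -1.180 V.

-1.180 V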